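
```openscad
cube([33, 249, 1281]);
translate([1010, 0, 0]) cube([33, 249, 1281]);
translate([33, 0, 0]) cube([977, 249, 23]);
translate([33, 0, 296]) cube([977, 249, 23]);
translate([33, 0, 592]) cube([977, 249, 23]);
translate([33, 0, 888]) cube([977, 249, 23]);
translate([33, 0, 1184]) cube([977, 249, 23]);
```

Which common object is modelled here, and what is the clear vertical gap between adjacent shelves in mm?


A bookshelf. The clear shelf gap is 273 mm.

Two tall side panels with 5 horizontal boards between them — a bookshelf. The first two shelf undersides are at z = 0 and z = 296; with shelf thickness 23, the clear gap is 296 − 0 − 23 = 273 mm.


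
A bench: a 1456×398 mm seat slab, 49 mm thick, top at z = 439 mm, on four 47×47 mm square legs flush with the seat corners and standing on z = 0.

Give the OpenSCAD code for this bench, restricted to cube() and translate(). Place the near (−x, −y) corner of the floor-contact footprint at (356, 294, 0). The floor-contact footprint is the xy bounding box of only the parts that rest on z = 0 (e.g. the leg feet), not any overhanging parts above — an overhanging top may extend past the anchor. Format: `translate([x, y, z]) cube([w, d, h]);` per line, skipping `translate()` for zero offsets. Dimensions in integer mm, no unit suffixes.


translate([356, 294, 390]) cube([1456, 398, 49]);
translate([356, 294, 0]) cube([47, 47, 390]);
translate([356, 645, 0]) cube([47, 47, 390]);
translate([1765, 294, 0]) cube([47, 47, 390]);
translate([1765, 645, 0]) cube([47, 47, 390]);


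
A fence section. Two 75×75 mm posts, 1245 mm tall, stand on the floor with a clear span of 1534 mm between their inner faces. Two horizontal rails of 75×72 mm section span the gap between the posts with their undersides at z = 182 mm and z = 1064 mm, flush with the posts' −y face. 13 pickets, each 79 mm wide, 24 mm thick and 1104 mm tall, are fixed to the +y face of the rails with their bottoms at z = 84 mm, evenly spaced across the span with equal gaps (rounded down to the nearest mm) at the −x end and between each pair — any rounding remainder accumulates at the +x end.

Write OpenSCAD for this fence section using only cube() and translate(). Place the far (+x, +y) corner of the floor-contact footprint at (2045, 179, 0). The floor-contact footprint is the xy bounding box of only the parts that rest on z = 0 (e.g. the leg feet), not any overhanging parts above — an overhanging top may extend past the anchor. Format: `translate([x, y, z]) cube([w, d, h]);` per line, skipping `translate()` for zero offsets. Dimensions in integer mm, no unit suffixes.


translate([361, 104, 0]) cube([75, 75, 1245]);
translate([1970, 104, 0]) cube([75, 75, 1245]);
translate([436, 104, 182]) cube([1534, 75, 72]);
translate([436, 104, 1064]) cube([1534, 75, 72]);
translate([472, 179, 84]) cube([79, 24, 1104]);
translate([587, 179, 84]) cube([79, 24, 1104]);
translate([702, 179, 84]) cube([79, 24, 1104]);
translate([817, 179, 84]) cube([79, 24, 1104]);
translate([932, 179, 84]) cube([79, 24, 1104]);
translate([1047, 179, 84]) cube([79, 24, 1104]);
translate([1162, 179, 84]) cube([79, 24, 1104]);
translate([1277, 179, 84]) cube([79, 24, 1104]);
translate([1392, 179, 84]) cube([79, 24, 1104]);
translate([1507, 179, 84]) cube([79, 24, 1104]);
translate([1622, 179, 84]) cube([79, 24, 1104]);
translate([1737, 179, 84]) cube([79, 24, 1104]);
translate([1852, 179, 84]) cube([79, 24, 1104]);


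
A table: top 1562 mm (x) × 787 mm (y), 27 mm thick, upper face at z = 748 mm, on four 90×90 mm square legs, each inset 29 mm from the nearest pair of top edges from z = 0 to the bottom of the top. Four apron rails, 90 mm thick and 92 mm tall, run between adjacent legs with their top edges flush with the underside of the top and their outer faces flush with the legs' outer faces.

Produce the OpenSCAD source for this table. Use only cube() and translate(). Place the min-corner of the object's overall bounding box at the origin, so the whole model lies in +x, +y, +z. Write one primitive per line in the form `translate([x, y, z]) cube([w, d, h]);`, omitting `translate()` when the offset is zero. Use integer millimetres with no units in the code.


// leg_h = 748 - 27 = 721
// apron z = 721 - 92 = 629
translate([0, 0, 721]) cube([1562, 787, 27]);
translate([29, 29, 0]) cube([90, 90, 721]);
translate([1443, 29, 0]) cube([90, 90, 721]);
translate([29, 668, 0]) cube([90, 90, 721]);
translate([1443, 668, 0]) cube([90, 90, 721]);
translate([119, 29, 629]) cube([1324, 90, 92]);
translate([119, 668, 629]) cube([1324, 90, 92]);
translate([29, 119, 629]) cube([90, 549, 92]);
translate([1443, 119, 629]) cube([90, 549, 92]);


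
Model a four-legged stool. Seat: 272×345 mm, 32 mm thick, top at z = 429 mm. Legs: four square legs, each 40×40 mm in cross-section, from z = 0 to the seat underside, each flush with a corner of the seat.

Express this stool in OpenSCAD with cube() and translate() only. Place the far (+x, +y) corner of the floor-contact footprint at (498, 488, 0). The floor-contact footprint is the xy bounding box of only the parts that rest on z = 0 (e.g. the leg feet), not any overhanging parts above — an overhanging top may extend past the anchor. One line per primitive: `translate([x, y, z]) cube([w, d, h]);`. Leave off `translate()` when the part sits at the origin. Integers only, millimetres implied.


translate([226, 143, 397]) cube([272, 345, 32]);
translate([226, 143, 0]) cube([40, 40, 397]);
translate([458, 143, 0]) cube([40, 40, 397]);
translate([226, 448, 0]) cube([40, 40, 397]);
translate([458, 448, 0]) cube([40, 40, 397]);


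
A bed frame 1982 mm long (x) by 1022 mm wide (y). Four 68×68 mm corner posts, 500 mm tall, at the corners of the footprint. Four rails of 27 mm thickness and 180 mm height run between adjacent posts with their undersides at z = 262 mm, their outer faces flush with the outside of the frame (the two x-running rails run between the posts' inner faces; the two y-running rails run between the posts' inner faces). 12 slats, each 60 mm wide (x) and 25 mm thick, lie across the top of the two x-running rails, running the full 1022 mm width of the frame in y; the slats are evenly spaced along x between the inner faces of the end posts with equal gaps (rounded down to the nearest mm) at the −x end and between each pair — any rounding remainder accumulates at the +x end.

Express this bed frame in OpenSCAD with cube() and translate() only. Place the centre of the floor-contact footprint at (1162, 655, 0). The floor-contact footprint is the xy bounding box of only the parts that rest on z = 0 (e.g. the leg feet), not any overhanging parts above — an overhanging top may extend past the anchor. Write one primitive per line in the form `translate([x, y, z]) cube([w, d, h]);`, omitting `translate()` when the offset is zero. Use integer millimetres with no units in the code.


// slat z = rail_z + rail_h = 262 + 180 = 442
// slat gap = ⌊(1846 − 12·60) / 13⌋ = 86
translate([171, 144, 0]) cube([68, 68, 500]);
translate([171, 1098, 0]) cube([68, 68, 500]);
translate([2085, 144, 0]) cube([68, 68, 500]);
translate([2085, 1098, 0]) cube([68, 68, 500]);
translate([239, 144, 262]) cube([1846, 27, 180]);
translate([239, 1139, 262]) cube([1846, 27, 180]);
translate([171, 212, 262]) cube([27, 886, 180]);
translate([2126, 212, 262]) cube([27, 886, 180]);
translate([325, 144, 442]) cube([60, 1022, 25]);
translate([471, 144, 442]) cube([60, 1022, 25]);
translate([617, 144, 442]) cube([60, 1022, 25]);
translate([763, 144, 442]) cube([60, 1022, 25]);
translate([909, 144, 442]) cube([60, 1022, 25]);
translate([1055, 144, 442]) cube([60, 1022, 25]);
translate([1201, 144, 442]) cube([60, 1022, 25]);
translate([1347, 144, 442]) cube([60, 1022, 25]);
translate([1493, 144, 442]) cube([60, 1022, 25]);
translate([1639, 144, 442]) cube([60, 1022, 25]);
translate([1785, 144, 442]) cube([60, 1022, 25]);
translate([1931, 144, 442]) cube([60, 1022, 25]);


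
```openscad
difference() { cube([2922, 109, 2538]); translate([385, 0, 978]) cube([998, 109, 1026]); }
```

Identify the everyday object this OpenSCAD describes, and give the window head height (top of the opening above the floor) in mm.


A wall with a window opening. The window head height is 2004 mm.

A wall with a rectangular opening subtracted — a window. Sill at z = 978, opening 1026 mm tall, so the head is at 978 + 1026 = 2004 mm.


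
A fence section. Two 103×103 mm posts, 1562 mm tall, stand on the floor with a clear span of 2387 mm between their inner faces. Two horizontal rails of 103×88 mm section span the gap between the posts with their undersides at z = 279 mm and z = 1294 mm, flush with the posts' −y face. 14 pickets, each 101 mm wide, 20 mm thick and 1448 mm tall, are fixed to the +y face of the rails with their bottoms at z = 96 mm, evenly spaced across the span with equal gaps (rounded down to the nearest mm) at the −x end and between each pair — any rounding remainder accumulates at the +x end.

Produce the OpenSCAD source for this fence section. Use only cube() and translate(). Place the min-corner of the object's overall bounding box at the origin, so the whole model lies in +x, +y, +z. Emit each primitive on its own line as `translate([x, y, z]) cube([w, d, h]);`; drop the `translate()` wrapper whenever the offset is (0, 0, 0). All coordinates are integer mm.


cube([103, 103, 1562]);
translate([2490, 0, 0]) cube([103, 103, 1562]);
translate([103, 0, 279]) cube([2387, 103, 88]);
translate([103, 0, 1294]) cube([2387, 103, 88]);
translate([167, 103, 96]) cube([101, 20, 1448]);
translate([332, 103, 96]) cube([101, 20, 1448]);
translate([497, 103, 96]) cube([101, 20, 1448]);
translate([662, 103, 96]) cube([101, 20, 1448]);
translate([827, 103, 96]) cube([101, 20, 1448]);
translate([992, 103, 96]) cube([101, 20, 1448]);
translate([1157, 103, 96]) cube([101, 20, 1448]);
translate([1322, 103, 96]) cube([101, 20, 1448]);
translate([1487, 103, 96]) cube([101, 20, 1448]);
translate([1652, 103, 96]) cube([101, 20, 1448]);
translate([1817, 103, 96]) cube([101, 20, 1448]);
translate([1982, 103, 96]) cube([101, 20, 1448]);
translate([2147, 103, 96]) cube([101, 20, 1448]);
translate([2312, 103, 96]) cube([101, 20, 1448]);


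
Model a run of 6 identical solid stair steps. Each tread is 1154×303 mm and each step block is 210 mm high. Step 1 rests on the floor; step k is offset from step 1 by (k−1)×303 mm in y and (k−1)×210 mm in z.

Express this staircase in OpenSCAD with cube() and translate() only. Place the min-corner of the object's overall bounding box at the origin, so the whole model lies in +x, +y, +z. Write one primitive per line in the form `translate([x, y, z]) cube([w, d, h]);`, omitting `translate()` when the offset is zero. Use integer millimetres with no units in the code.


cube([1154, 303, 210]);
translate([0, 303, 210]) cube([1154, 303, 210]);
translate([0, 606, 420]) cube([1154, 303, 210]);
translate([0, 909, 630]) cube([1154, 303, 210]);
translate([0, 1212, 840]) cube([1154, 303, 210]);
translate([0, 1515, 1050]) cube([1154, 303, 210]);


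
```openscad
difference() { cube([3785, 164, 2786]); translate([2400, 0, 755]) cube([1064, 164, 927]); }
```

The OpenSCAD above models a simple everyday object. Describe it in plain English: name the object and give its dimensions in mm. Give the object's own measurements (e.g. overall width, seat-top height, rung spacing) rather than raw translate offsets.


A wall 3785 mm long (x), 164 mm thick (y), 2786 mm tall, with a rectangular window opening cut through it. The opening is 1064 mm wide and 927 mm tall; its sill is at z = 755 mm and its near (−x) edge is 2400 mm from the wall's −x end. The opening passes through the full wall thickness.


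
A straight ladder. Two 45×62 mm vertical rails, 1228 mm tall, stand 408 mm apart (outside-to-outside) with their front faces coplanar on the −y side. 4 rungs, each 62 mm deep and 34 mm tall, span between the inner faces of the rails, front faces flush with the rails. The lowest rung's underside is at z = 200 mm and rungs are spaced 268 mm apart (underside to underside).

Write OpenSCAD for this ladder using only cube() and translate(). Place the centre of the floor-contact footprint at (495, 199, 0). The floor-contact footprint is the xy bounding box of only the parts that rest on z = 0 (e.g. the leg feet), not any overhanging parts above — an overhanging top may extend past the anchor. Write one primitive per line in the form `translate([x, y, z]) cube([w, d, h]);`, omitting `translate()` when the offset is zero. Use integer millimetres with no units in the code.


translate([291, 168, 0]) cube([45, 62, 1228]);
translate([654, 168, 0]) cube([45, 62, 1228]);
translate([336, 168, 200]) cube([318, 62, 34]);
translate([336, 168, 468]) cube([318, 62, 34]);
translate([336, 168, 736]) cube([318, 62, 34]);
translate([336, 168, 1004]) cube([318, 62, 34]);


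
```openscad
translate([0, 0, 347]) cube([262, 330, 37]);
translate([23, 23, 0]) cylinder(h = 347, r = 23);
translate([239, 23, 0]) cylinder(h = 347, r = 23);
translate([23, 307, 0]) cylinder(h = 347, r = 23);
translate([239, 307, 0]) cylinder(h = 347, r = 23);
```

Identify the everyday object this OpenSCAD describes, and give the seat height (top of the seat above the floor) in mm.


A stool. The seat height is 384 mm.

A 262×330×37 slab at z = 347 on four corner cylinders — a stool. The seat top is 347 + 37 = 384 mm.


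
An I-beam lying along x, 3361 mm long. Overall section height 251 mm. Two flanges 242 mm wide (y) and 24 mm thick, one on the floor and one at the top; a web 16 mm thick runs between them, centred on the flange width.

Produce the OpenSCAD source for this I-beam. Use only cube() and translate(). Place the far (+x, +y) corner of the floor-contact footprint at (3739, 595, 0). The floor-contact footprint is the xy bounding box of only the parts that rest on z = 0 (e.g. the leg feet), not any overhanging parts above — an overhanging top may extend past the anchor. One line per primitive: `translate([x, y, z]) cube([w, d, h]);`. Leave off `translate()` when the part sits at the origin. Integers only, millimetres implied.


translate([378, 353, 0]) cube([3361, 242, 24]);
translate([378, 466, 24]) cube([3361, 16, 203]);
translate([378, 353, 227]) cube([3361, 242, 24]);


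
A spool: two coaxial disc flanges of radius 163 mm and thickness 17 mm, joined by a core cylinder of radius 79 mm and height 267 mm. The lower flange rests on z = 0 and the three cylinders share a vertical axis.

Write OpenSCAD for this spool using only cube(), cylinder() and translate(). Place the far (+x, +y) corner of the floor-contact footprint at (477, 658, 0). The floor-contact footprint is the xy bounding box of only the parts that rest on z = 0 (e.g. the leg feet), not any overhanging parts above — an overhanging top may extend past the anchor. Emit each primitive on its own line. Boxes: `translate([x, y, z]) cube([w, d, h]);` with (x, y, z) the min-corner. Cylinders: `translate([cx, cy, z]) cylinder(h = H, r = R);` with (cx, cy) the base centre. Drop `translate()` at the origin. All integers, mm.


translate([314, 495, 0]) cylinder(h = 17, r = 163);
translate([314, 495, 17]) cylinder(h = 267, r = 79);
translate([314, 495, 284]) cylinder(h = 17, r = 163);


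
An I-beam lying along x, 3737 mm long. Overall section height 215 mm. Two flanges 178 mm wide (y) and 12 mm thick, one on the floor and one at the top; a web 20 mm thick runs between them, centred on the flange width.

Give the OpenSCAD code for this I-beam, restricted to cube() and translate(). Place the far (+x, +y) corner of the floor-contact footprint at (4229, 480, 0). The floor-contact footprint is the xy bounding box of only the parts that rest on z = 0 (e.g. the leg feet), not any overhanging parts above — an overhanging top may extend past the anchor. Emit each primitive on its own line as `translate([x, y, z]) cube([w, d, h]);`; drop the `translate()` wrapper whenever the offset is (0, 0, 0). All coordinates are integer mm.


translate([492, 302, 0]) cube([3737, 178, 12]);
translate([492, 381, 12]) cube([3737, 20, 191]);
translate([492, 302, 203]) cube([3737, 178, 12]);


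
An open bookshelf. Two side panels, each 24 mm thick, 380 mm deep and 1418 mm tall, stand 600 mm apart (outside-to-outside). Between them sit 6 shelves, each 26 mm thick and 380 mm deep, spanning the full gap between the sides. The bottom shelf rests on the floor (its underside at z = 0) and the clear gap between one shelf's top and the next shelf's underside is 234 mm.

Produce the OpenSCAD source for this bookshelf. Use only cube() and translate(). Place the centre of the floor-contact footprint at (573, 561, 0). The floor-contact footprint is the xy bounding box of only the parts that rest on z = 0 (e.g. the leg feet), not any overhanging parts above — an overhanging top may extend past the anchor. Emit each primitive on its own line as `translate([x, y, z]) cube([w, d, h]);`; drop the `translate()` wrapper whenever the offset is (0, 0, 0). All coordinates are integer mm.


translate([273, 371, 0]) cube([24, 380, 1418]);
translate([849, 371, 0]) cube([24, 380, 1418]);
translate([297, 371, 0]) cube([552, 380, 26]);
translate([297, 371, 260]) cube([552, 380, 26]);
translate([297, 371, 520]) cube([552, 380, 26]);
translate([297, 371, 780]) cube([552, 380, 26]);
translate([297, 371, 1040]) cube([552, 380, 26]);
translate([297, 371, 1300]) cube([552, 380, 26]);


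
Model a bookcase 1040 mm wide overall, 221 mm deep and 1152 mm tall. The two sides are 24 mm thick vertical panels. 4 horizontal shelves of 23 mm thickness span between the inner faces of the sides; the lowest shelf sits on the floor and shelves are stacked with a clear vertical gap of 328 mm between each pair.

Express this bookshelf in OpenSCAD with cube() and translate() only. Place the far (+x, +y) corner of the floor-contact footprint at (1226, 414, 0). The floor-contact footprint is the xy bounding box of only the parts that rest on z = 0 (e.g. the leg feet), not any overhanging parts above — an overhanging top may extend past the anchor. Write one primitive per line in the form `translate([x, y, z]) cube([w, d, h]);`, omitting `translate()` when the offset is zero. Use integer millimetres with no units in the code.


translate([186, 193, 0]) cube([24, 221, 1152]);
translate([1202, 193, 0]) cube([24, 221, 1152]);
translate([210, 193, 0]) cube([992, 221, 23]);
translate([210, 193, 351]) cube([992, 221, 23]);
translate([210, 193, 702]) cube([992, 221, 23]);
translate([210, 193, 1053]) cube([992, 221, 23]);


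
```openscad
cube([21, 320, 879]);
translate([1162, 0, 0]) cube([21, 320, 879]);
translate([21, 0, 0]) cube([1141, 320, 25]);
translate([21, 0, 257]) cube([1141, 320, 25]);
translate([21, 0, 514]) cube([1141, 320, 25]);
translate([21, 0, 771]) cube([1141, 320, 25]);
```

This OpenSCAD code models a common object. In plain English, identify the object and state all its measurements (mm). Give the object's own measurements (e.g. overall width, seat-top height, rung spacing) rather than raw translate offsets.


An open bookshelf. Two side panels, each 21 mm thick, 320 mm deep and 879 mm tall, stand 1183 mm apart (outside-to-outside). Between them sit 4 shelves, each 25 mm thick and 320 mm deep, spanning the full gap between the sides. The bottom shelf rests on the floor (its underside at z = 0) and the clear gap between one shelf's top and the next shelf's underside is 232 mm.


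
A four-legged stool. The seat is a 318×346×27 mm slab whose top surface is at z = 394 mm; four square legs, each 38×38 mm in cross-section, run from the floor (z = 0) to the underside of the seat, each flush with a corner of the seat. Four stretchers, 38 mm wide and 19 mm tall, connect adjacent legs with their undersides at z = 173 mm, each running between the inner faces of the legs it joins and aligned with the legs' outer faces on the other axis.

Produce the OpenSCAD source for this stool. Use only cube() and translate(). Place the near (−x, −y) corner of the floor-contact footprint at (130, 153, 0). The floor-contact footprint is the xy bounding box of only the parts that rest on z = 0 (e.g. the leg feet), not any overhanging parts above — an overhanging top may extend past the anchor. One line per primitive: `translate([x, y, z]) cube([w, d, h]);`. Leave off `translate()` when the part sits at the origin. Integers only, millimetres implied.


translate([130, 153, 367]) cube([318, 346, 27]);
translate([130, 153, 0]) cube([38, 38, 367]);
translate([410, 153, 0]) cube([38, 38, 367]);
translate([130, 461, 0]) cube([38, 38, 367]);
translate([410, 461, 0]) cube([38, 38, 367]);
translate([168, 153, 173]) cube([242, 38, 19]);
translate([168, 461, 173]) cube([242, 38, 19]);
translate([130, 191, 173]) cube([38, 270, 19]);
translate([410, 191, 173]) cube([38, 270, 19]);


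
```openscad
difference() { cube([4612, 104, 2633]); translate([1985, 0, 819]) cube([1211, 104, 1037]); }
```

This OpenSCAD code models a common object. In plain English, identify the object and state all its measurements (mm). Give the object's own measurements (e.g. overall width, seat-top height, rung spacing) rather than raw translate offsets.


A wall 4612 mm long (x), 104 mm thick (y), 2633 mm tall, with a rectangular window opening cut through it. The opening is 1211 mm wide and 1037 mm tall; its sill is at z = 819 mm and its near (−x) edge is 1985 mm from the wall's −x end. The opening passes through the full wall thickness.


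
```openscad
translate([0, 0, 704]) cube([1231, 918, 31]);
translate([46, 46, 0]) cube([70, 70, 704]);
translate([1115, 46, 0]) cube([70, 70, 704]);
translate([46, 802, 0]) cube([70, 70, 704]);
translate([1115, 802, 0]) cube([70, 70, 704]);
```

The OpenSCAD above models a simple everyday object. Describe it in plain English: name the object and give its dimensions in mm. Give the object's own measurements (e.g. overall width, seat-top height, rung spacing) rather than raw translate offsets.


A rectangular dining table. The top is 1231×918×31 mm with its upper surface at z = 735 mm. It stands on four 70×70 mm square legs, each inset 46 mm from the nearest pair of top edges, running from the floor to the underside of the top.


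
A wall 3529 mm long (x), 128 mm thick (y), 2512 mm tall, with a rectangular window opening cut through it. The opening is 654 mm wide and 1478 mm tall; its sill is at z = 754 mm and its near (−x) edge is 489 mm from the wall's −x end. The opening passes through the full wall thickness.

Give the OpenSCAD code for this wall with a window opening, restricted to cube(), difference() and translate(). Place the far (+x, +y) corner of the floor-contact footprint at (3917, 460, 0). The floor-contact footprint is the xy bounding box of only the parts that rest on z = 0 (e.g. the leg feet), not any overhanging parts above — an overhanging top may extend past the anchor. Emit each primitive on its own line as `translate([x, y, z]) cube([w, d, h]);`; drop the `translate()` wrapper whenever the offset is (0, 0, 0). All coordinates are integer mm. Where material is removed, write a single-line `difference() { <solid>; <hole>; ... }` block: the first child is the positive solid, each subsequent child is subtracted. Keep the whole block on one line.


difference() { translate([388, 332, 0]) cube([3529, 128, 2512]); translate([877, 332, 754]) cube([654, 128, 1478]); }


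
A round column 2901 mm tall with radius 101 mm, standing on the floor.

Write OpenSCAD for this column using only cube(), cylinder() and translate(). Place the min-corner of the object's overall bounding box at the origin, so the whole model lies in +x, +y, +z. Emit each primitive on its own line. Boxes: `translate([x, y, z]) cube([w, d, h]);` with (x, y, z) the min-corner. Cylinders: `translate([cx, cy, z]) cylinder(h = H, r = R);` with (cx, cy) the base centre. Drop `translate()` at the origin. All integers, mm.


translate([101, 101, 0]) cylinder(h = 2901, r = 101);


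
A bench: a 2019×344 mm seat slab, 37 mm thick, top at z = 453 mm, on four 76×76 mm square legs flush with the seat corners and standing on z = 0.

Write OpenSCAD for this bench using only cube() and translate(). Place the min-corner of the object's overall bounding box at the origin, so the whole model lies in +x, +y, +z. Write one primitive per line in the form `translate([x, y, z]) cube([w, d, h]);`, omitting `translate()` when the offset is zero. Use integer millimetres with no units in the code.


translate([0, 0, 416]) cube([2019, 344, 37]);
cube([76, 76, 416]);
translate([0, 268, 0]) cube([76, 76, 416]);
translate([1943, 0, 0]) cube([76, 76, 416]);
translate([1943, 268, 0]) cube([76, 76, 416]);


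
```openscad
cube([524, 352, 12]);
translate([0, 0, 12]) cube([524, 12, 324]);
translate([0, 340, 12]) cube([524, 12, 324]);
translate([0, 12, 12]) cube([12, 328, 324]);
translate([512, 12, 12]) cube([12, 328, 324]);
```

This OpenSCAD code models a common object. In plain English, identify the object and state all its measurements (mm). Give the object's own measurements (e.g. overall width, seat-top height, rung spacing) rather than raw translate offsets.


An open-topped rectangular box: outside dimensions 524×352×336 mm, with a uniform wall and base thickness of 12 mm. The base is a full 524×352 slab on the floor; four walls sit on top of the base. The front and back walls (the −y and +y sides) span the full width; the two side walls fit between them.


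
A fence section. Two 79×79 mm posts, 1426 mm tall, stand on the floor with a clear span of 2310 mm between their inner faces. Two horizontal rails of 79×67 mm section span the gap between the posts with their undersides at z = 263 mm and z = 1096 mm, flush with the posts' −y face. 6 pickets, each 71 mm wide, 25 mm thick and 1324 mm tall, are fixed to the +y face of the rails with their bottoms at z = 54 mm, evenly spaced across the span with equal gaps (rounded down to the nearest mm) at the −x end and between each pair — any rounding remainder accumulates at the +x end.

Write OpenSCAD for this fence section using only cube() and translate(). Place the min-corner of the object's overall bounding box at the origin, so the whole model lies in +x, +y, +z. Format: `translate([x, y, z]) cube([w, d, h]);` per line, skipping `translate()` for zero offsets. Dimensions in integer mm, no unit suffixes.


cube([79, 79, 1426]);
translate([2389, 0, 0]) cube([79, 79, 1426]);
translate([79, 0, 263]) cube([2310, 79, 67]);
translate([79, 0, 1096]) cube([2310, 79, 67]);
translate([348, 79, 54]) cube([71, 25, 1324]);
translate([688, 79, 54]) cube([71, 25, 1324]);
translate([1028, 79, 54]) cube([71, 25, 1324]);
translate([1368, 79, 54]) cube([71, 25, 1324]);
translate([1708, 79, 54]) cube([71, 25, 1324]);
translate([2048, 79, 54]) cube([71, 25, 1324]);


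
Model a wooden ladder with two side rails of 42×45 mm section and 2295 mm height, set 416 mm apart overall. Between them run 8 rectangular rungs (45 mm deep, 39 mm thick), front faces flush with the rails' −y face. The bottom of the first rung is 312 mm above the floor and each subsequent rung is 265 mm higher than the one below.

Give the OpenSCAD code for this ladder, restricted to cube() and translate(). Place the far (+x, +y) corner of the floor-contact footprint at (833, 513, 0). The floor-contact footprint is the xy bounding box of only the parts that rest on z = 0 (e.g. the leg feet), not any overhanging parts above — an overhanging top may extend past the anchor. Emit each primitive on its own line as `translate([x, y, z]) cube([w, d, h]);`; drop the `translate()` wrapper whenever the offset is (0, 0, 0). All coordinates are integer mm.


translate([417, 468, 0]) cube([42, 45, 2295]);
translate([791, 468, 0]) cube([42, 45, 2295]);
translate([459, 468, 312]) cube([332, 45, 39]);
translate([459, 468, 577]) cube([332, 45, 39]);
translate([459, 468, 842]) cube([332, 45, 39]);
translate([459, 468, 1107]) cube([332, 45, 39]);
translate([459, 468, 1372]) cube([332, 45, 39]);
translate([459, 468, 1637]) cube([332, 45, 39]);
translate([459, 468, 1902]) cube([332, 45, 39]);
translate([459, 468, 2167]) cube([332, 45, 39]);


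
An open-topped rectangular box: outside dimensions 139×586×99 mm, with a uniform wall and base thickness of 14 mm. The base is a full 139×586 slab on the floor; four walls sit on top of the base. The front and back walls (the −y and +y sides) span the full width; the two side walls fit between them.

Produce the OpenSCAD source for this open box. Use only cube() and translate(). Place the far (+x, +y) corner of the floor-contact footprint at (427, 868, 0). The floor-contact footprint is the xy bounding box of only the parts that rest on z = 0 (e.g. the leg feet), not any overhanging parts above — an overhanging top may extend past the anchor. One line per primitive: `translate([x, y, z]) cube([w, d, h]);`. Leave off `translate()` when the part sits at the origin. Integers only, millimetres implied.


translate([288, 282, 0]) cube([139, 586, 14]);
translate([288, 282, 14]) cube([139, 14, 85]);
translate([288, 854, 14]) cube([139, 14, 85]);
translate([288, 296, 14]) cube([14, 558, 85]);
translate([413, 296, 14]) cube([14, 558, 85]);


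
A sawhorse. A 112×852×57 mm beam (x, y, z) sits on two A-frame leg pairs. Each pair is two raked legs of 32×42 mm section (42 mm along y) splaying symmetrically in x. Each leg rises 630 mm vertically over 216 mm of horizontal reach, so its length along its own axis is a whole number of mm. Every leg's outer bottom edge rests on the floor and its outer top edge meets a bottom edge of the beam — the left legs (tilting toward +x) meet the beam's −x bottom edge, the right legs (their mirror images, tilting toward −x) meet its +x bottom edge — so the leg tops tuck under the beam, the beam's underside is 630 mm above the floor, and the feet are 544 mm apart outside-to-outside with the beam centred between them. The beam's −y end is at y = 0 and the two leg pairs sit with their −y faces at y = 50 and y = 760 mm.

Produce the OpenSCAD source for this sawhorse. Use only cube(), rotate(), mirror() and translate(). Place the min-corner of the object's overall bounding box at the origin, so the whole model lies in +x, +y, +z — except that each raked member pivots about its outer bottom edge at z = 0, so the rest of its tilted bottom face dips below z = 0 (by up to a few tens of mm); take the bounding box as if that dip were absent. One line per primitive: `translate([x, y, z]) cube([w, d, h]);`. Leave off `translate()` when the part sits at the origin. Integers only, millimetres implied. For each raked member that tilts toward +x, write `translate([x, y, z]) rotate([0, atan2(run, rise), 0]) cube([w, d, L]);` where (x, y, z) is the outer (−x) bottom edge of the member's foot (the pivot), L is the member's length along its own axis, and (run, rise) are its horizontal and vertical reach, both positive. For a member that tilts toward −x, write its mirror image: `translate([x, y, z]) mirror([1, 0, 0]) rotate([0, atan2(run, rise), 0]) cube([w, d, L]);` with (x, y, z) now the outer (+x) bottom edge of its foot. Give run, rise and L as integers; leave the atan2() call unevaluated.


translate([216, 0, 630]) cube([112, 852, 57]);
translate([0, 50, 0]) rotate([0, atan2(216, 630), 0]) cube([32, 42, 666]);
translate([544, 50, 0]) mirror([1, 0, 0]) rotate([0, atan2(216, 630), 0]) cube([32, 42, 666]);
translate([0, 760, 0]) rotate([0, atan2(216, 630), 0]) cube([32, 42, 666]);
translate([544, 760, 0]) mirror([1, 0, 0]) rotate([0, atan2(216, 630), 0]) cube([32, 42, 666]);


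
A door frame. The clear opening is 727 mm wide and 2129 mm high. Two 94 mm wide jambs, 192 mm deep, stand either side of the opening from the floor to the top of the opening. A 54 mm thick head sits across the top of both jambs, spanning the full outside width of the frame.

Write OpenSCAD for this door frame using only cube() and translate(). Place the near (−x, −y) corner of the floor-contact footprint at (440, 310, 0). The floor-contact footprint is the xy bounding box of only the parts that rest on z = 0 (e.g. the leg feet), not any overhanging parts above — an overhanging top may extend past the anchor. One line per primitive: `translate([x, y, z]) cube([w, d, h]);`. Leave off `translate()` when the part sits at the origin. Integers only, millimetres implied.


translate([440, 310, 0]) cube([94, 192, 2129]);
translate([1261, 310, 0]) cube([94, 192, 2129]);
translate([440, 310, 2129]) cube([915, 192, 54]);


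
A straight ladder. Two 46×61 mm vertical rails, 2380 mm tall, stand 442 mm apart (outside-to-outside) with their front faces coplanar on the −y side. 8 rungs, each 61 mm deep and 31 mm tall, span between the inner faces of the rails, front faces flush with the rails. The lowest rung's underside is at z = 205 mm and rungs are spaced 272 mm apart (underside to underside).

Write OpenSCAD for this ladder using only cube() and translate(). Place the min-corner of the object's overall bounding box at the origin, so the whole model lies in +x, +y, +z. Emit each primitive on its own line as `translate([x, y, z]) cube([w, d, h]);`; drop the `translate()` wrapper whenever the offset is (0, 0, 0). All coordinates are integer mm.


cube([46, 61, 2380]);
translate([396, 0, 0]) cube([46, 61, 2380]);
translate([46, 0, 205]) cube([350, 61, 31]);
translate([46, 0, 477]) cube([350, 61, 31]);
translate([46, 0, 749]) cube([350, 61, 31]);
translate([46, 0, 1021]) cube([350, 61, 31]);
translate([46, 0, 1293]) cube([350, 61, 31]);
translate([46, 0, 1565]) cube([350, 61, 31]);
translate([46, 0, 1837]) cube([350, 61, 31]);
translate([46, 0, 2109]) cube([350, 61, 31]);


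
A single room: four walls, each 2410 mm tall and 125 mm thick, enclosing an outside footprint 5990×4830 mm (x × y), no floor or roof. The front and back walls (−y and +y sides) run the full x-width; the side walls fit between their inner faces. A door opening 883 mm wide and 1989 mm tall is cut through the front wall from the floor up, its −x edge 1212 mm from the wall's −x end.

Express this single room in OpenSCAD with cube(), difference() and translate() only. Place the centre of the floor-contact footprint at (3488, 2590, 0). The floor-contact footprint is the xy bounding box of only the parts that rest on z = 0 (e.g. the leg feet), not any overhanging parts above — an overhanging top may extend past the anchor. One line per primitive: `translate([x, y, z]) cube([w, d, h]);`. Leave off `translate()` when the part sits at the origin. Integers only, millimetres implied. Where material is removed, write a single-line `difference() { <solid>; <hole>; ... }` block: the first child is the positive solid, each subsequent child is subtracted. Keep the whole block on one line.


difference() { translate([493, 175, 0]) cube([5990, 125, 2410]); translate([1705, 175, 0]) cube([883, 125, 1989]); }
translate([493, 4880, 0]) cube([5990, 125, 2410]);
translate([493, 300, 0]) cube([125, 4580, 2410]);
translate([6358, 300, 0]) cube([125, 4580, 2410]);


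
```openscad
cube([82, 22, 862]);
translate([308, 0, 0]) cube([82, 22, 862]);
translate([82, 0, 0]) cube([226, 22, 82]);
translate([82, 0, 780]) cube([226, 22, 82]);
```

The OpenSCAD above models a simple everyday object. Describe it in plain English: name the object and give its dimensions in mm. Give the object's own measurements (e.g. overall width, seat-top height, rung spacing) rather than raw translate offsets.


A rectangular picture frame lying in the x–z plane (depth along y). The opening is 226 mm wide (x) by 698 mm tall (z), surrounded by a border 82 mm wide on all four sides. The frame is 22 mm deep and is made of two full-height vertical stiles with two horizontal rails fitted between them.


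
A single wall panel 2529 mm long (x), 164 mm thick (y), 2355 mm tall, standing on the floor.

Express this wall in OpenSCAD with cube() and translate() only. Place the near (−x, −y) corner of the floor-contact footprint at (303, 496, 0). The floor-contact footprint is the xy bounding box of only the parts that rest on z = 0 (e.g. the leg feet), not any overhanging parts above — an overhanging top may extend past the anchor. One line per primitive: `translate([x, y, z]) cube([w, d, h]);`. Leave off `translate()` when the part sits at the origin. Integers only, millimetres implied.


translate([303, 496, 0]) cube([2529, 164, 2355]);


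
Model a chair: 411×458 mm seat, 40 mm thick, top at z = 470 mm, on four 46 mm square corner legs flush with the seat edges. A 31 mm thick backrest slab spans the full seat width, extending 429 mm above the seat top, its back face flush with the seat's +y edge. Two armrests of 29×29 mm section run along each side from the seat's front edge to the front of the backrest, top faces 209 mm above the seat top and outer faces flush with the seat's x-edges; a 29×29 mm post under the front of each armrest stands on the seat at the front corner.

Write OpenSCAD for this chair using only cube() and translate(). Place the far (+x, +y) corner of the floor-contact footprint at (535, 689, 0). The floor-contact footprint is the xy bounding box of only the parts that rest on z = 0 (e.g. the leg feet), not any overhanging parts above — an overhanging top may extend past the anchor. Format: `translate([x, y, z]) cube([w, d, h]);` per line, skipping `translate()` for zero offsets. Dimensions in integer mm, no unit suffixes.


translate([124, 231, 430]) cube([411, 458, 40]);
translate([124, 231, 0]) cube([46, 46, 430]);
translate([489, 231, 0]) cube([46, 46, 430]);
translate([124, 643, 0]) cube([46, 46, 430]);
translate([489, 643, 0]) cube([46, 46, 430]);
translate([124, 658, 470]) cube([411, 31, 429]);
translate([124, 231, 650]) cube([29, 427, 29]);
translate([506, 231, 650]) cube([29, 427, 29]);
translate([124, 231, 470]) cube([29, 29, 180]);
translate([506, 231, 470]) cube([29, 29, 180]);


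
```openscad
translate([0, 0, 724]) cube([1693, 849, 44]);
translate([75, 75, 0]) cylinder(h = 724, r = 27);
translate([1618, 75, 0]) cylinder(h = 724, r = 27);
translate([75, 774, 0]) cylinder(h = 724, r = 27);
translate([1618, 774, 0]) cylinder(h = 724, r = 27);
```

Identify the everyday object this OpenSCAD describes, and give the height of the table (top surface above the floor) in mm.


A table. The table height is 768 mm.

A 1693×849×44 slab sits at z = 724 on four Ø54 mm round legs — a table. The top surface is at 724 + 44 = 768 mm.


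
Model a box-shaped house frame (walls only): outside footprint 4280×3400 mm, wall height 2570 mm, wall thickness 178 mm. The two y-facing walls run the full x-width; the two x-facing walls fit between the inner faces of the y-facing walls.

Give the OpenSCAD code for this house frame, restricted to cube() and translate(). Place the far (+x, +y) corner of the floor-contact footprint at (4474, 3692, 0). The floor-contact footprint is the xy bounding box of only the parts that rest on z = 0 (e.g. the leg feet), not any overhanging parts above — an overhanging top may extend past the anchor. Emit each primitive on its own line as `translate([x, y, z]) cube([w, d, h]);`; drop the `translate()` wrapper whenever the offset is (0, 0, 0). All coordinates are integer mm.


translate([194, 292, 0]) cube([4280, 178, 2570]);
translate([194, 3514, 0]) cube([4280, 178, 2570]);
translate([194, 470, 0]) cube([178, 3044, 2570]);
translate([4296, 470, 0]) cube([178, 3044, 2570]);


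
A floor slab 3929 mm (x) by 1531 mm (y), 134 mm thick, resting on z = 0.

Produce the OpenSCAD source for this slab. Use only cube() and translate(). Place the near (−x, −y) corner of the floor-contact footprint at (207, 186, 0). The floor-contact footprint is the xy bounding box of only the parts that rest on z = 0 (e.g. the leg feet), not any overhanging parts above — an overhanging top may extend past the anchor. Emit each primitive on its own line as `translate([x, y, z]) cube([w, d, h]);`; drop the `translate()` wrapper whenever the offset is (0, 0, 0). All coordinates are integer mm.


translate([207, 186, 0]) cube([3929, 1531, 134]);


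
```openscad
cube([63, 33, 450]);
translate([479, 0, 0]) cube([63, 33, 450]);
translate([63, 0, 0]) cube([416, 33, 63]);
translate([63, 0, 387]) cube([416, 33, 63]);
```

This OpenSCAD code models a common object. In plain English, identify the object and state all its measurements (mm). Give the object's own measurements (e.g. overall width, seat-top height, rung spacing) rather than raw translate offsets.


A rectangular picture frame lying in the x–z plane (depth along y). The opening is 416 mm wide (x) by 324 mm tall (z), surrounded by a border 63 mm wide on all four sides. The frame is 33 mm deep and is made of two full-height vertical stiles with two horizontal rails fitted between them.
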